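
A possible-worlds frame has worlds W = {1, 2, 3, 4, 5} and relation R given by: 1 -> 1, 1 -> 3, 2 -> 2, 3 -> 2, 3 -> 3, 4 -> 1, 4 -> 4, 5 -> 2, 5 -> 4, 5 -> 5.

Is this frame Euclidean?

Euclidean: no — 5 R 2 and 5 R 4, but not 2 R 4.

No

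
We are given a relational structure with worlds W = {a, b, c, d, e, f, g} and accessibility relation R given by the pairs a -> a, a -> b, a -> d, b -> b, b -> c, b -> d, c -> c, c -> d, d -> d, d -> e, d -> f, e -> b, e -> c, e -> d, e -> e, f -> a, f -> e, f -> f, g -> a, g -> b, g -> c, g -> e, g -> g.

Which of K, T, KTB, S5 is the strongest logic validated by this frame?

Reflexive (axiom T): yes — every world is R-related to itself.
Symmetric (axiom B): no — a R b but not b R a.
Euclidean (axiom 5): no — a R d and a R b, but not d R b.
So F validates K, T; KTB would additionally require R to be symmetric. The strongest is T.

T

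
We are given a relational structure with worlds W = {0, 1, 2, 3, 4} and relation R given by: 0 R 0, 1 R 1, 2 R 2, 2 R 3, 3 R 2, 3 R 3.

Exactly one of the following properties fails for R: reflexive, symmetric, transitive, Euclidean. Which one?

Reflexive: no — 4 is not related to itself.
Symmetric: yes — every pair in R has its reverse in R.
Transitive: yes — every two-step R-path is closed by a direct edge.
Euclidean: yes — any two successors of a common world are R-related.
Only reflexive fails.

reflexive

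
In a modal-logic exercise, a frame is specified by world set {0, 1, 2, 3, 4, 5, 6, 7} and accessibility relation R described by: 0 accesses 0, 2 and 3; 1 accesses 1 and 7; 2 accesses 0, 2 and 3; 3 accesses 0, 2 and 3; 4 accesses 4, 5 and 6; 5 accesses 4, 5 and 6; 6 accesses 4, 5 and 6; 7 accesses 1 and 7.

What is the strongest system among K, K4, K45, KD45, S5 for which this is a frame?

Transitive (axiom 4): yes — every two-step R-path is closed by a direct edge.
Euclidean (axiom 5): yes — any two successors of a common world are R-related.
Serial (axiom D): yes — every world has a successor (e.g. 0 R 0).
Reflexive (axiom T): yes — every world is R-related to itself.
So F validates K, K4, K45, KD45, S5. The strongest is S5.

S5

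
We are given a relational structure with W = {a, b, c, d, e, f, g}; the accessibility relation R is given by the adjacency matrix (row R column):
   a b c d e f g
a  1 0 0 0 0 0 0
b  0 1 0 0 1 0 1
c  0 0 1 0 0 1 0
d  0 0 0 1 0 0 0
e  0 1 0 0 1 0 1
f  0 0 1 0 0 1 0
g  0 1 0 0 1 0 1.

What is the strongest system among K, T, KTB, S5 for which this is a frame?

S5

Reflexive (axiom T): yes — every world is R-related to itself.
Symmetric (axiom B): yes — every pair in R has its reverse in R.
Euclidean (axiom 5): yes — any two successors of a common world are R-related.
So F validates K, T, KTB, S5. The strongest is S5.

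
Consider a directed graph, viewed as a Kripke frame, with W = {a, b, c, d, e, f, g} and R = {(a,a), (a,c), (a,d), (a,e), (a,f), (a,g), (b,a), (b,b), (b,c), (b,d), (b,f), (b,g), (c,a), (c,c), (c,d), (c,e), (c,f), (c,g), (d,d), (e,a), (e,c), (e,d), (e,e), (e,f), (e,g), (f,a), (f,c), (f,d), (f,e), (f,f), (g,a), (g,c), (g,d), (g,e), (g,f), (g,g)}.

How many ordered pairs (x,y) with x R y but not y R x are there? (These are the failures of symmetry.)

Enumerating: (a,d), (b,a), (b,c), (b,d), (b,f), (b,g), (c,d), (e,d), (f,d), (g,d), (g,f).

11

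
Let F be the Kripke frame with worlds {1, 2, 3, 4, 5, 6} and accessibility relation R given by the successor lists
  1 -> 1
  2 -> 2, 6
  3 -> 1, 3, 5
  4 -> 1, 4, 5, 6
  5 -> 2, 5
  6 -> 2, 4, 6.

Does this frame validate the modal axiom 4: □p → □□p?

No

Axiom 4 corresponds to the accessibility relation being transitive.
Transitive: no — 2 R 6 and 6 R 4, but not 2 R 4.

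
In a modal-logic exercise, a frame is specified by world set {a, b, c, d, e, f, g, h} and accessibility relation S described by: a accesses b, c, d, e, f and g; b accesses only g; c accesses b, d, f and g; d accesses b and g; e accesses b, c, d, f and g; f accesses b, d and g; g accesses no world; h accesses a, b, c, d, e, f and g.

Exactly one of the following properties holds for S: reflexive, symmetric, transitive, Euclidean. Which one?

Reflexive: no — a is not related to itself.
Symmetric: no — a S b but not b S a.
Transitive: yes — every two-step S-path is closed by a direct edge.
Euclidean: no — a S b and a S c, but not b S c.
Only transitive holds.

transitive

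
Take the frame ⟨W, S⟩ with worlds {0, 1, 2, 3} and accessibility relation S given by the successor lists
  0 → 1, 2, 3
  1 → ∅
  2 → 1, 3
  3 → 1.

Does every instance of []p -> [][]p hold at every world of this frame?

Yes

The schema 4 characterises exactly the transitive frames.
Transitive: yes — every two-step S-path is closed by a direct edge.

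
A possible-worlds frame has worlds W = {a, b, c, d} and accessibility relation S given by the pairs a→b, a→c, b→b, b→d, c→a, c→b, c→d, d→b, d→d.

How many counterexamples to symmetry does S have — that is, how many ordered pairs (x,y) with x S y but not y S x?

Enumerating: (a,b), (c,b), (c,d).

3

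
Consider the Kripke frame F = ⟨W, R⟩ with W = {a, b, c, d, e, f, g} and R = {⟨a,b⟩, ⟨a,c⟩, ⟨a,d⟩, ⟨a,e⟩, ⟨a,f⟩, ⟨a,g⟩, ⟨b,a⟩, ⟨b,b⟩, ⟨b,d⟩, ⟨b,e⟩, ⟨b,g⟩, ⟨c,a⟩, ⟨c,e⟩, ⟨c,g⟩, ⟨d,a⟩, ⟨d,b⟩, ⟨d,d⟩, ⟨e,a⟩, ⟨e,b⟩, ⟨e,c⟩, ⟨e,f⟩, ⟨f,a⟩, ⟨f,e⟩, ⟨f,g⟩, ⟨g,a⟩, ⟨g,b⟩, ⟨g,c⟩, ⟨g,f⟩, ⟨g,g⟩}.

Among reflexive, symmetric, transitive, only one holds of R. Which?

Reflexive: no — a is not related to itself.
Symmetric: yes — every pair in R has its reverse in R.
Transitive: no — b R a and a R c, but not b R c.
Only symmetric holds.

symmetric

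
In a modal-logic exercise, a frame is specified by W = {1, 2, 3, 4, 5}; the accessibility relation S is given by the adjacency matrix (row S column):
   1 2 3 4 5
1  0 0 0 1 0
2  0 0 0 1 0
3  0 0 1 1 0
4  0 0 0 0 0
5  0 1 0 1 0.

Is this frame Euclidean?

No

Euclidean: no — 5 S 4 and 5 S 2, but not 4 S 2.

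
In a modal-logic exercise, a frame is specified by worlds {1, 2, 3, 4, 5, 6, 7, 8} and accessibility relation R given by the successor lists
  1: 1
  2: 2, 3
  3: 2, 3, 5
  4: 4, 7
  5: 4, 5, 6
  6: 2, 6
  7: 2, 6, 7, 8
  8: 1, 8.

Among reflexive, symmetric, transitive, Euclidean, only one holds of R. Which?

reflexive

Reflexive: yes — every world is R-related to itself.
Symmetric: no — 3 R 5 but not 5 R 3.
Transitive: no — 2 R 3 and 3 R 5, but not 2 R 5.
Euclidean: no — 3 R 2 and 3 R 5, but not 2 R 5.
Only reflexive holds.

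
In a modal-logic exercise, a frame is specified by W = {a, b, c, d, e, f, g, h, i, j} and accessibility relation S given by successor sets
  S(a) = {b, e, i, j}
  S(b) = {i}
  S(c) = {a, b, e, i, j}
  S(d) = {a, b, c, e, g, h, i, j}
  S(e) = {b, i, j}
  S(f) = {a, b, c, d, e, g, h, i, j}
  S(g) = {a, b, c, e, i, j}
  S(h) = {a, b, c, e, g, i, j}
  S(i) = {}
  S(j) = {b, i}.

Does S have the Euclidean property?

No

Euclidean: no — a S b and a S e, but not b S e.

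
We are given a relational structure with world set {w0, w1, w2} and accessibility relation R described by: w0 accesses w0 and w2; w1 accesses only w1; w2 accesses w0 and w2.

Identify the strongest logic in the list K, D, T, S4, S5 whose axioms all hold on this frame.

S5

Serial (axiom D): yes — every world has a successor (e.g. w0 R w0).
Reflexive (axiom T): yes — every world is R-related to itself.
Transitive (axiom 4): yes — every two-step R-path is closed by a direct edge.
Euclidean (axiom 5): yes — any two successors of a common world are R-related.
So F validates K, D, T, S4, S5. The strongest is S5.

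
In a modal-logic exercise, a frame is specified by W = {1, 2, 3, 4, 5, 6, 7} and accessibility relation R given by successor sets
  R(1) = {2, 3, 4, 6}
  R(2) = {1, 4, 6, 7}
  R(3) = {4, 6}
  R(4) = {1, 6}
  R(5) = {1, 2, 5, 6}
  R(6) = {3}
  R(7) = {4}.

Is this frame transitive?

No

Transitive: no — 1 R 2 and 2 R 7, but not 1 R 7.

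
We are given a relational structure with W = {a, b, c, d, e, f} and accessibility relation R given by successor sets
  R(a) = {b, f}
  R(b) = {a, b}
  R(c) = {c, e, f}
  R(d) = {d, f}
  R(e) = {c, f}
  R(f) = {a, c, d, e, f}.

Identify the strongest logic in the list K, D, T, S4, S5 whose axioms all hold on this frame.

D

Serial (axiom D): yes — every world has a successor (e.g. a R b).
Reflexive (axiom T): no — a is not related to itself.
Transitive (axiom 4): no — a R f and f R c, but not a R c.
Euclidean (axiom 5): no — a R b and a R f, but not b R f.
So F validates K, D; T would additionally require R to be reflexive. The strongest is D.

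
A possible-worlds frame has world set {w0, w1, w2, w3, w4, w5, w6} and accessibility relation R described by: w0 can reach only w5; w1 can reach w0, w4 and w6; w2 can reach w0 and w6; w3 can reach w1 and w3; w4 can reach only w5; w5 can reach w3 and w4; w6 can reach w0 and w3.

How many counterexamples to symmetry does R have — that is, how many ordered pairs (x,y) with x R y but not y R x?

Enumerating: (w0,w5), (w1,w0), (w1,w4), (w1,w6), (w2,w0), (w2,w6), (w3,w1), (w5,w3), (w6,w0), (w6,w3).

10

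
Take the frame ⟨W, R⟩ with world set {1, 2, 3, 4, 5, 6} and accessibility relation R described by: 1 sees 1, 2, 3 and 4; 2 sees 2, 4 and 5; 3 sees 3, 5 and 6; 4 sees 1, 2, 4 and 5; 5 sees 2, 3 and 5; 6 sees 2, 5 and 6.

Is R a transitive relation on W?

Transitive: no — 1 R 2 and 2 R 5, but not 1 R 5.

No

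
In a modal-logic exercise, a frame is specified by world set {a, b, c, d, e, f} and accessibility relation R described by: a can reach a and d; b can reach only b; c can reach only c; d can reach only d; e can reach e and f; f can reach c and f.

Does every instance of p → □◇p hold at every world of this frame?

No

The schema B characterises exactly the symmetric frames.
Symmetric: no — a R d but not d R a.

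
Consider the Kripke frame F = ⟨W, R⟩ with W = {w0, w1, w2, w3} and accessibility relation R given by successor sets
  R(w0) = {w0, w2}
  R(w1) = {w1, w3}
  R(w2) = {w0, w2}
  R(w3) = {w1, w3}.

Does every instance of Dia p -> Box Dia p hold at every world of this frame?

Yes

Axiom 5 corresponds to the accessibility relation being Euclidean.
Euclidean: yes — any two successors of a common world are R-related.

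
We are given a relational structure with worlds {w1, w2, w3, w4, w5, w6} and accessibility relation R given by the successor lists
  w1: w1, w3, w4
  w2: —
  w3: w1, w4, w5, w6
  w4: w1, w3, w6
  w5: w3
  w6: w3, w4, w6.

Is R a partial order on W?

Reflexive: no — w2 is not related to itself.
Transitive: no — w1 R w3 and w3 R w5, but not w1 R w5.
Antisymmetric: no — w1 R w3 and w3 R w1 with w1 ≠ w3.
So R is not a partial order.

No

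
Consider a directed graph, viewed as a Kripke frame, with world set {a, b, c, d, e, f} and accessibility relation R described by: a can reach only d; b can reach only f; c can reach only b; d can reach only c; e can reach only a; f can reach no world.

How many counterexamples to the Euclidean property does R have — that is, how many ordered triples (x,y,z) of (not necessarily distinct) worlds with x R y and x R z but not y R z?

5

Enumerating: (a,d,d), (b,f,f), (c,b,b), (d,c,c), (e,a,a).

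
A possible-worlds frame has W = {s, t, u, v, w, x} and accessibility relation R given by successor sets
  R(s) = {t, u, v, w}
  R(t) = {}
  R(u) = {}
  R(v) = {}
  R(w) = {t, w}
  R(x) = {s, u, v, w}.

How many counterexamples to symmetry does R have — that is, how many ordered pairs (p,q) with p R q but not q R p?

Enumerating: (s,t), (s,u), (s,v), (s,w), (w,t), (x,s), (x,u), (x,v), (x,w).

9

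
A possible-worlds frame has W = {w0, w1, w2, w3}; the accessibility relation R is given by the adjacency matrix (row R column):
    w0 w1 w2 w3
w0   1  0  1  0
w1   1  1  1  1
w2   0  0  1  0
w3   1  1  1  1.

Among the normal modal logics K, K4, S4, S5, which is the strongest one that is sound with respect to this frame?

Transitive (axiom 4): yes — every two-step R-path is closed by a direct edge.
Reflexive (axiom T): yes — every world is R-related to itself.
Euclidean (axiom 5): no — w1 R w0 and w1 R w3, but not w0 R w3.
So F validates K, K4, S4; S5 would additionally require R to be Euclidean. The strongest is S4.

S4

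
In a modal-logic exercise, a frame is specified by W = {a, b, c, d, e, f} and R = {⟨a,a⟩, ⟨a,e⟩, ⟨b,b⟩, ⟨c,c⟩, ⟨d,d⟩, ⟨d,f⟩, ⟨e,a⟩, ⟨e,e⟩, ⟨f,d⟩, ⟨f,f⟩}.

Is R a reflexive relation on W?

Reflexive: yes — every world is R-related to itself.

Yes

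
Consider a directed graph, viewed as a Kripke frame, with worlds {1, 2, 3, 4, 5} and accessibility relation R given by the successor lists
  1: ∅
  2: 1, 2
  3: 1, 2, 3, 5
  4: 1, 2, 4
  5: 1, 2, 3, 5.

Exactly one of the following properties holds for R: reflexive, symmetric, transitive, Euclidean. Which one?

transitive

Reflexive: no — 1 is not related to itself.
Symmetric: no — 2 R 1 but not 1 R 2.
Transitive: yes — every two-step R-path is closed by a direct edge.
Euclidean: no — 3 R 1 and 3 R 2, but not 1 R 2.
Only transitive holds.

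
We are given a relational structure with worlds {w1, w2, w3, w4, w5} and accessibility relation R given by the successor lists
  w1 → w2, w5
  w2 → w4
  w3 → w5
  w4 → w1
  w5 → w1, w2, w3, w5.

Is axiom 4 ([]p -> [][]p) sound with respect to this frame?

The schema 4 characterises exactly the transitive frames.
Transitive: no — w1 R w2 and w2 R w4, but not w1 R w4.

No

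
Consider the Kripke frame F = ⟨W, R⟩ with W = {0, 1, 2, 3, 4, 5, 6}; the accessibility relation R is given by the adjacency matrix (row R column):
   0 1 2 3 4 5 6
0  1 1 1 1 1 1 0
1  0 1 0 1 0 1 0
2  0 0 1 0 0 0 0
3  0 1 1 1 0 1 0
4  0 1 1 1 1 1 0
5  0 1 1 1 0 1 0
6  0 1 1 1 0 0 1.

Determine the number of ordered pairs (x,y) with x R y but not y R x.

14

Enumerating: (0,1), (0,2), (0,3), (0,4), (0,5), (3,2), (4,1), (4,2), (4,3), (4,5), (5,2), (6,1), (6,2), (6,3).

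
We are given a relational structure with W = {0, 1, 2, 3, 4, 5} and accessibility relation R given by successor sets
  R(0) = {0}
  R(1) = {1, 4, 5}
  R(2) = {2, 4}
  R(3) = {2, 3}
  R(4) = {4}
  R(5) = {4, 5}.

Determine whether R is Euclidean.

Euclidean: no — 1 R 4 and 1 R 5, but not 4 R 5.

No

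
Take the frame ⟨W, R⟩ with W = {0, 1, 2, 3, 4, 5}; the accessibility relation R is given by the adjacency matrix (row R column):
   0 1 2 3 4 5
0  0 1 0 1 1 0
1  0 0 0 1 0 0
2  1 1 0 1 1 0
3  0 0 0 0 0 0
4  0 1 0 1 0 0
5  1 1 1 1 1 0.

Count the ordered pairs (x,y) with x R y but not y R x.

15

Enumerating: (0,1), (0,3), (0,4), (1,3), (2,0), (2,1), (2,3), (2,4), (4,1), (4,3), (5,0), (5,1), (5,2), (5,3), (5,4).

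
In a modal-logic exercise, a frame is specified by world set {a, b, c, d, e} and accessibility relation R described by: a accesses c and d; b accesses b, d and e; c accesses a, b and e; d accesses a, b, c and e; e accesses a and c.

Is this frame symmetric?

Symmetric: no — b R e but not e R b.

No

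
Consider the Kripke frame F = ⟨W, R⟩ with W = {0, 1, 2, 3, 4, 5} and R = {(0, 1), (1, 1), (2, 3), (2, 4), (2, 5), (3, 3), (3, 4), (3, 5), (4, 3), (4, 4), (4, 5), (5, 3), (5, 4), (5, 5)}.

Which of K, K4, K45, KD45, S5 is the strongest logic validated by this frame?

Transitive (axiom 4): yes — every two-step R-path is closed by a direct edge.
Euclidean (axiom 5): yes — any two successors of a common world are R-related.
Serial (axiom D): yes — every world has a successor (e.g. 0 R 1).
Reflexive (axiom T): no — 0 is not related to itself.
So F validates K, K4, K45, KD45; S5 would additionally require R to be reflexive. The strongest is KD45.

KD45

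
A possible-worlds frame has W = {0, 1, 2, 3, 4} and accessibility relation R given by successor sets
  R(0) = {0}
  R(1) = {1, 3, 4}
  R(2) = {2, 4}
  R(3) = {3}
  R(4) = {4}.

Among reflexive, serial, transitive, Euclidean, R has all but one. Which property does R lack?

Euclidean

Reflexive: yes — every world is R-related to itself.
Serial: yes — every world has a successor (e.g. 0 R 0).
Transitive: yes — every two-step R-path is closed by a direct edge.
Euclidean: no — 1 R 3 and 1 R 4, but not 3 R 4.
Only Euclidean fails.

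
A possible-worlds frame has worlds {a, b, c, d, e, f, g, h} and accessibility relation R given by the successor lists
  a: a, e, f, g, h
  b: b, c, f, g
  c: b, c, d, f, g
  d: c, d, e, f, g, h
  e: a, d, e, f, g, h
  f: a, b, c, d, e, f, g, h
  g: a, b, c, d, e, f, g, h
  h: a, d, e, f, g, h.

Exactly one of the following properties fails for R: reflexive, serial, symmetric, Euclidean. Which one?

Reflexive: yes — every world is R-related to itself.
Serial: yes — every world has a successor (e.g. a R a).
Symmetric: yes — every pair in R has its reverse in R.
Euclidean: no — c R b and c R d, but not b R d.
Only Euclidean fails.

Euclidean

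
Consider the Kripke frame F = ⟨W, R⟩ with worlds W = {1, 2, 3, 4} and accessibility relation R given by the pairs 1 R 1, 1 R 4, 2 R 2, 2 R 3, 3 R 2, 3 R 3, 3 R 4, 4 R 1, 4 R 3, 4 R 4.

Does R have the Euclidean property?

No

Euclidean: no — 3 R 2 and 3 R 4, but not 2 R 4.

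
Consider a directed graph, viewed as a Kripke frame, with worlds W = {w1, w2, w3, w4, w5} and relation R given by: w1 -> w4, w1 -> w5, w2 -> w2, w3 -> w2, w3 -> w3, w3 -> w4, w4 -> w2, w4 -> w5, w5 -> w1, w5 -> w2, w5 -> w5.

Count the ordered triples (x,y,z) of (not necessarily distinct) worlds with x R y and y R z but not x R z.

6

Enumerating: (w1,w4,w2), (w1,w5,w1), (w1,w5,w2), (w3,w4,w5), (w4,w5,w1), (w5,w1,w4).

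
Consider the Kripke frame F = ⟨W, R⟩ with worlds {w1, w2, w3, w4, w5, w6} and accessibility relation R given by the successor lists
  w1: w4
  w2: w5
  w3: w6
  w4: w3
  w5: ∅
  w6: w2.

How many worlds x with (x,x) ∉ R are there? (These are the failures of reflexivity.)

6

Enumerating: w1, w2, w3, w4, w5, w6.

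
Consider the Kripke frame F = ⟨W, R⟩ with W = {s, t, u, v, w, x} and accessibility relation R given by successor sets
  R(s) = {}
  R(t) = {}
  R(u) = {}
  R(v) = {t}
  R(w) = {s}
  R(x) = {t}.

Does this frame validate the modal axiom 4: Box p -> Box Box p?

Yes

By correspondence theory, 4 is valid on a frame iff R is transitive.
Transitive: yes — every two-step R-path is closed by a direct edge.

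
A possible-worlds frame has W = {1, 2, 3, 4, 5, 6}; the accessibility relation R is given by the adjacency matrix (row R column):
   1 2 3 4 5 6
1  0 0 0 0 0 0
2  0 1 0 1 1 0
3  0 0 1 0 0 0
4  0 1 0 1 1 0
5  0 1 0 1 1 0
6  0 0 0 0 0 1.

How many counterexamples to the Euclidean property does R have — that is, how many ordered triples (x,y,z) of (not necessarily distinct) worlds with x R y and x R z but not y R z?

0

R is Euclidean; there are no such tuples.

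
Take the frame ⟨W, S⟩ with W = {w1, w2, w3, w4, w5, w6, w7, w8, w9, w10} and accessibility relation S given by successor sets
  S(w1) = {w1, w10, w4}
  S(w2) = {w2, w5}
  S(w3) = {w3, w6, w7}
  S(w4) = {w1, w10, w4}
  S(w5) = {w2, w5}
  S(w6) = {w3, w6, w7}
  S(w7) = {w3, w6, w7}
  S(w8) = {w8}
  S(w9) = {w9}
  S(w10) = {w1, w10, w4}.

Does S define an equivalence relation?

Yes

Reflexive: yes — every world is S-related to itself.
Symmetric: yes — every pair in S has its reverse in S.
Transitive: yes — every two-step S-path is closed by a direct edge.
So S is an equivalence relation.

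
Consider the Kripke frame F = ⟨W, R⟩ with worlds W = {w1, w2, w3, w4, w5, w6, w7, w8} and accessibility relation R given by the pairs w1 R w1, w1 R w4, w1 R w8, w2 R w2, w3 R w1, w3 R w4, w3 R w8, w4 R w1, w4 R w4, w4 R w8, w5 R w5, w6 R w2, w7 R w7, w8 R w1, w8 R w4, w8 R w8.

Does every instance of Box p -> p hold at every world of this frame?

Axiom T corresponds to the accessibility relation being reflexive.
Reflexive: no — w3 is not related to itself.

No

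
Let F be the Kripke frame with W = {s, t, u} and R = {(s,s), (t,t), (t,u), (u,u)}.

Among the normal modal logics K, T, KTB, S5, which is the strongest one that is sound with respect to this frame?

Reflexive (axiom T): yes — every world is R-related to itself.
Symmetric (axiom B): no — t R u but not u R t.
Euclidean (axiom 5): no — t R u and t R t, but not u R t.
So F validates K, T; KTB would additionally require R to be symmetric. The strongest is T.

T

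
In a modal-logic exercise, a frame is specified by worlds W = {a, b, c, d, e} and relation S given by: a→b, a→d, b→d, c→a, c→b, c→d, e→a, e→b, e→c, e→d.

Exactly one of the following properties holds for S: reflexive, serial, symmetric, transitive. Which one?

transitive

Reflexive: no — a is not related to itself.
Serial: no — d has no S-successor.
Symmetric: no — a S b but not b S a.
Transitive: yes — every two-step S-path is closed by a direct edge.
Only transitive holds.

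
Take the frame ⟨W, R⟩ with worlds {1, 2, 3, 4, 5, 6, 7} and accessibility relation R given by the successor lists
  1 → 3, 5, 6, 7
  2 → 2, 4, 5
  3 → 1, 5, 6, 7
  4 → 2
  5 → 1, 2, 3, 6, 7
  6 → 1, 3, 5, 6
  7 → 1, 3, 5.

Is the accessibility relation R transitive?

Transitive: no — 1 R 5 and 5 R 2, but not 1 R 2.

No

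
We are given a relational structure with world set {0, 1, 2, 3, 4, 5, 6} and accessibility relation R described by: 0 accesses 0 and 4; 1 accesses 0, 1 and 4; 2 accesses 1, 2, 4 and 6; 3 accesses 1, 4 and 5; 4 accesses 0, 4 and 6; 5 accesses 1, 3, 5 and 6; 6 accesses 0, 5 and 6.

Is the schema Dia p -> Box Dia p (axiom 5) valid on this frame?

The schema 5 characterises exactly the Euclidean frames.
Euclidean: no — 2 R 1 and 2 R 6, but not 1 R 6.

No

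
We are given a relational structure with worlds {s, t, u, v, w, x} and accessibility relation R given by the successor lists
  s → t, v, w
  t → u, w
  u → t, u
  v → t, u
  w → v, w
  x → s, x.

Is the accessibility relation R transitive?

Transitive: no — s R t and t R u, but not s R u.

No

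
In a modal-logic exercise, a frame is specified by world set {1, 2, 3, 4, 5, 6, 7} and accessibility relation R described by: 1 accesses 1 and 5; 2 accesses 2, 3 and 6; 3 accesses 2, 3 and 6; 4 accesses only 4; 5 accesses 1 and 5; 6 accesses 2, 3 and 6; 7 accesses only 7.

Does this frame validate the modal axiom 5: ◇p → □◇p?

Yes

By correspondence theory, 5 is valid on a frame iff R is Euclidean.
Euclidean: yes — any two successors of a common world are R-related.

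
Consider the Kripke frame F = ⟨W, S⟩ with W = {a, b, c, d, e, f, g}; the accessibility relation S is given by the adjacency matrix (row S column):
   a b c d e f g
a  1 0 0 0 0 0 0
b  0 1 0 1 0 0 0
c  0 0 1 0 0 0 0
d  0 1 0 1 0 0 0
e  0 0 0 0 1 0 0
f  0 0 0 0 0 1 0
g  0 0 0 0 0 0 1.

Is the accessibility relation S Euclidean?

Euclidean: yes — any two successors of a common world are S-related.

Yes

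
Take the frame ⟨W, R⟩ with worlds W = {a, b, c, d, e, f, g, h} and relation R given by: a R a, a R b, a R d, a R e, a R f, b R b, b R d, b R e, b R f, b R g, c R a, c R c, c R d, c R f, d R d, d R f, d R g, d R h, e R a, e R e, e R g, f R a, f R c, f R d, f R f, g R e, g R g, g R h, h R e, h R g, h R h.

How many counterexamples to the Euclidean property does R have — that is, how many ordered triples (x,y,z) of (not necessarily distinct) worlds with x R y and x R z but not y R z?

36

Enumerating: (a,b,a), (a,d,a), (a,d,b), (a,d,e), (a,e,b), (a,e,d), (a,e,f), (a,f,b), (a,f,e), (b,d,b), (b,d,e), (b,e,b), … and 24 more.
Total: 36.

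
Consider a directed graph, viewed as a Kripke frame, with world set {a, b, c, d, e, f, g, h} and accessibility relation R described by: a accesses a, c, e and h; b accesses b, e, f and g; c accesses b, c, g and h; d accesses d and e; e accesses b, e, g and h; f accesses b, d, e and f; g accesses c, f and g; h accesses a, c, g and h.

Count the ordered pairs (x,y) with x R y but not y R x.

Enumerating: (a,c), (a,e), (b,g), (c,b), (d,e), (e,g), (e,h), (f,d), (f,e), (g,f), (h,g).

11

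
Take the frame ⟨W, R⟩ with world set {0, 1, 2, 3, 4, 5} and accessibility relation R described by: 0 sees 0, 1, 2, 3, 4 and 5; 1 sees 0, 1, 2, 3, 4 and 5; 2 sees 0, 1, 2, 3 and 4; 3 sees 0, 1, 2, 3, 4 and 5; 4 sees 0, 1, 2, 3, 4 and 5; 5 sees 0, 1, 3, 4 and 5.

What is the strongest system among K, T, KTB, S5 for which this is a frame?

KTB

Reflexive (axiom T): yes — every world is R-related to itself.
Symmetric (axiom B): yes — every pair in R has its reverse in R.
Euclidean (axiom 5): no — 0 R 2 and 0 R 5, but not 2 R 5.
So F validates K, T, KTB; S5 would additionally require R to be Euclidean. The strongest is KTB.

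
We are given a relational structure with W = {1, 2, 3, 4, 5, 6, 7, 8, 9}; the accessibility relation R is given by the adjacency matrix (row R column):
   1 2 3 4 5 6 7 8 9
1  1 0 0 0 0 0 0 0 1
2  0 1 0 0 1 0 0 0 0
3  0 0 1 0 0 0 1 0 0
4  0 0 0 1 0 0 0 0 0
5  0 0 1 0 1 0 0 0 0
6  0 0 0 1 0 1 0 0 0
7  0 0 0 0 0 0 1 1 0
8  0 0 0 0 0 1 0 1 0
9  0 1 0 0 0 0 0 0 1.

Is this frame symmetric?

Symmetric: no — 1 R 9 but not 9 R 1.

No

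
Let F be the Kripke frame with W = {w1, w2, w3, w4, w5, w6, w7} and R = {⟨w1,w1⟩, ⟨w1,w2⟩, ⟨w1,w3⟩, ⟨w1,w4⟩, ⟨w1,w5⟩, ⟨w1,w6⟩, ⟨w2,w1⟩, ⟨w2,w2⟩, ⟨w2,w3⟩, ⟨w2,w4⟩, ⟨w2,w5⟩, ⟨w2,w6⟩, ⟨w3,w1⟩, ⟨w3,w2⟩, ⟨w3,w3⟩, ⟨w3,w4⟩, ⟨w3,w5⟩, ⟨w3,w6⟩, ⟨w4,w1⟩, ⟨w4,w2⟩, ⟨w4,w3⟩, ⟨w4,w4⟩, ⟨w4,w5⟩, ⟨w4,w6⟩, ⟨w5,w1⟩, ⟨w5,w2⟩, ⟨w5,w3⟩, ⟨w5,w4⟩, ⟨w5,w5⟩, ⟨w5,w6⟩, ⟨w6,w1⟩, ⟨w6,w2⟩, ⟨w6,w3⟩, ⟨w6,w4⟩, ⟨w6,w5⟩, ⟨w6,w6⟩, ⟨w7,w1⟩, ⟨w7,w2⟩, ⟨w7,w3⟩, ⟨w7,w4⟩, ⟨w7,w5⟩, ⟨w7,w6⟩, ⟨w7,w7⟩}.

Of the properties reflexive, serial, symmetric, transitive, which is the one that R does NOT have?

Reflexive: yes — every world is R-related to itself.
Serial: yes — every world has a successor (e.g. w1 R w1).
Symmetric: no — w7 R w1 but not w1 R w7.
Transitive: yes — every two-step R-path is closed by a direct edge.
Only symmetric fails.

symmetric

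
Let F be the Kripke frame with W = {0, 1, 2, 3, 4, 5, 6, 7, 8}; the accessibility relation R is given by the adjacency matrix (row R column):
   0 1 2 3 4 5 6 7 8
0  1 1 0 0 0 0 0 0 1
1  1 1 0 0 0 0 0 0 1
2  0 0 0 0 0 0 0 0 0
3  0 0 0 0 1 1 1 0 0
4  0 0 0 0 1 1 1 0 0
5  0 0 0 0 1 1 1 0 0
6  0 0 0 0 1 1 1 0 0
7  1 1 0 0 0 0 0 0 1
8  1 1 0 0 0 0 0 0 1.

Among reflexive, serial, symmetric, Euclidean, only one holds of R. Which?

Euclidean

Reflexive: no — 2 is not related to itself.
Serial: no — 2 has no R-successor.
Symmetric: no — 3 R 4 but not 4 R 3.
Euclidean: yes — any two successors of a common world are R-related.
Only Euclidean holds.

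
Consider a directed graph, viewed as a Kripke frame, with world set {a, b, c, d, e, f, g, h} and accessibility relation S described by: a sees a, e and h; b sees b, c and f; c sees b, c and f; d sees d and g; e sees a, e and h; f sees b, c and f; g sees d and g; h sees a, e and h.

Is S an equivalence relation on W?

Yes

Reflexive: yes — every world is S-related to itself.
Symmetric: yes — every pair in S has its reverse in S.
Transitive: yes — every two-step S-path is closed by a direct edge.
So S is an equivalence relation.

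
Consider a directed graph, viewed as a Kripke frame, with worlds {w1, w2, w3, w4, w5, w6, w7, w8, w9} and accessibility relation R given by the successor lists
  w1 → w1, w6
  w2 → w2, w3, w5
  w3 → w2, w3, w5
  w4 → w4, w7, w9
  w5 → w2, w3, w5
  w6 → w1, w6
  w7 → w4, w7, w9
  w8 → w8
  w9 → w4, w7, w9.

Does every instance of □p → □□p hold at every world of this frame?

Yes

Axiom 4 corresponds to the accessibility relation being transitive.
Transitive: yes — every two-step R-path is closed by a direct edge.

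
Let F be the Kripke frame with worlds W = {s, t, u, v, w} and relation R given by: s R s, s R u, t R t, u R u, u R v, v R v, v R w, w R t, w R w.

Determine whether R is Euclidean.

No

Euclidean: no — s R u and s R s, but not u R s.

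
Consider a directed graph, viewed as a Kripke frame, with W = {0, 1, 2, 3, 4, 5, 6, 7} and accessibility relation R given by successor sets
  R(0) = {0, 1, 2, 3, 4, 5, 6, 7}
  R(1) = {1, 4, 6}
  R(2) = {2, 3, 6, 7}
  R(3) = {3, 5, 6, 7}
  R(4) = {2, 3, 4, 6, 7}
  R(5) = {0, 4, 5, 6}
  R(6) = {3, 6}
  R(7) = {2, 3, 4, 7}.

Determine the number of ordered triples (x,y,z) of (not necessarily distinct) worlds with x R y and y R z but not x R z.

Enumerating: (1,4,2), (1,4,3), (1,4,7), (1,6,3), (2,3,5), (2,7,4), (3,5,0), (3,5,4), (3,7,2), (3,7,4), (4,3,5), (5,0,1), … and 13 more.
Total: 25.

25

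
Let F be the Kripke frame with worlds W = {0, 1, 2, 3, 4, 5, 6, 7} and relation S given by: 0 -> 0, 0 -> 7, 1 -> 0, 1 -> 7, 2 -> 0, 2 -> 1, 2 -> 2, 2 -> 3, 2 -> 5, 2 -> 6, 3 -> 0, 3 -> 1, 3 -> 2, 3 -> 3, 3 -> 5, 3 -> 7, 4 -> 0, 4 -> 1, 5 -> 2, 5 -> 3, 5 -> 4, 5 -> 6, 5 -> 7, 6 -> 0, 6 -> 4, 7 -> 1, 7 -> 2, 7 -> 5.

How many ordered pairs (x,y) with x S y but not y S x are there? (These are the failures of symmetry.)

Enumerating: (0,7), (1,0), (2,0), (2,1), (2,6), (3,0), (3,1), (3,7), (4,0), (4,1), (5,4), (5,6), (6,0), (6,4), (7,2).

15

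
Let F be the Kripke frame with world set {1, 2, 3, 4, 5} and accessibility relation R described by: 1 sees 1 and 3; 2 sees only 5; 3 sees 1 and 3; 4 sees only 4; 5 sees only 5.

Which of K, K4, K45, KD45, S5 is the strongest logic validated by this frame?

KD45

Transitive (axiom 4): yes — every two-step R-path is closed by a direct edge.
Euclidean (axiom 5): yes — any two successors of a common world are R-related.
Serial (axiom D): yes — every world has a successor (e.g. 1 R 1).
Reflexive (axiom T): no — 2 is not related to itself.
So F validates K, K4, K45, KD45; S5 would additionally require R to be reflexive. The strongest is KD45.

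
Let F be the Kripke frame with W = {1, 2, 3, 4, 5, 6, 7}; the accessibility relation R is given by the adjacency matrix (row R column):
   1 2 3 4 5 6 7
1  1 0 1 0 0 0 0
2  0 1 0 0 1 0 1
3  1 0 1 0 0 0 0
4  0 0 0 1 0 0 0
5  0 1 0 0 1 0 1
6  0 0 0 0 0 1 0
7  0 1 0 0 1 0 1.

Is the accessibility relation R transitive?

Transitive: yes — every two-step R-path is closed by a direct edge.

Yes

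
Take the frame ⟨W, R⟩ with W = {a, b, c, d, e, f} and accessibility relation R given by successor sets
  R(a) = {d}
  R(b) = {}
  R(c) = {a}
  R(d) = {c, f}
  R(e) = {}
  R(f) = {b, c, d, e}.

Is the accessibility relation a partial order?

No

Reflexive: no — a is not related to itself.
Transitive: no — a R d and d R c, but not a R c.
Antisymmetric: no — d R f and f R d with d ≠ f.
So R is not a partial order.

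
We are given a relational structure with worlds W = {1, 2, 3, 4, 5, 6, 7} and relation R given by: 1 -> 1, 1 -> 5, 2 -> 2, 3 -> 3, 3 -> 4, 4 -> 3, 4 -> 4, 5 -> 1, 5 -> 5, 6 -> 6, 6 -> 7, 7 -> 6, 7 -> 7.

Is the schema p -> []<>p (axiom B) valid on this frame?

The schema B characterises exactly the symmetric frames.
Symmetric: yes — every pair in R has its reverse in R.

Yes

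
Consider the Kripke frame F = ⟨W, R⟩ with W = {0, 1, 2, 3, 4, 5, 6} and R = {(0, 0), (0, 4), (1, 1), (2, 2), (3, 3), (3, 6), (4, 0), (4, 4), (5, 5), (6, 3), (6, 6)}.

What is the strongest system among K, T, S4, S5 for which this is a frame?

Reflexive (axiom T): yes — every world is R-related to itself.
Transitive (axiom 4): yes — every two-step R-path is closed by a direct edge.
Euclidean (axiom 5): yes — any two successors of a common world are R-related.
So F validates K, T, S4, S5. The strongest is S5.

S5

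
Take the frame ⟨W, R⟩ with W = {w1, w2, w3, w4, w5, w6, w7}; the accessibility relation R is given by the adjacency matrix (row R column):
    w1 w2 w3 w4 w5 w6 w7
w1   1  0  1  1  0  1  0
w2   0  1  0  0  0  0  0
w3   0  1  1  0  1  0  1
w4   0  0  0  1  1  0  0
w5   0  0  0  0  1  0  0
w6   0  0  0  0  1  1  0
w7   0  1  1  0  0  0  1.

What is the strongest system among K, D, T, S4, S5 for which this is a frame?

Serial (axiom D): yes — every world has a successor (e.g. w1 R w1).
Reflexive (axiom T): yes — every world is R-related to itself.
Transitive (axiom 4): no — w1 R w3 and w3 R w2, but not w1 R w2.
Euclidean (axiom 5): no — w1 R w3 and w1 R w4, but not w3 R w4.
So F validates K, D, T; S4 would additionally require R to be transitive. The strongest is T.

T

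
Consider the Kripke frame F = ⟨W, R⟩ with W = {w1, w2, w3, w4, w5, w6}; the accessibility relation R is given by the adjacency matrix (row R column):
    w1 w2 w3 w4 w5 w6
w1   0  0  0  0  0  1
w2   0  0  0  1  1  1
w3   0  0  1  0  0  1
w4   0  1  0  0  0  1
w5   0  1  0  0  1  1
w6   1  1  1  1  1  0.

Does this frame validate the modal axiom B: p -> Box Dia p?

By correspondence theory, B is valid on a frame iff R is symmetric.
Symmetric: yes — every pair in R has its reverse in R.

Yes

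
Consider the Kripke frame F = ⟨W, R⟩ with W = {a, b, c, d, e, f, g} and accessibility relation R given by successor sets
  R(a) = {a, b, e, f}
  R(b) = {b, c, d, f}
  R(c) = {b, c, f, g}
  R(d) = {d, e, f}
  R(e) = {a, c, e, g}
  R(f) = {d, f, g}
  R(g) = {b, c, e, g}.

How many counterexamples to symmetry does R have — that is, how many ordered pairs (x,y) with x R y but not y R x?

9

Enumerating: (a,b), (a,f), (b,d), (b,f), (c,f), (d,e), (e,c), (f,g), (g,b).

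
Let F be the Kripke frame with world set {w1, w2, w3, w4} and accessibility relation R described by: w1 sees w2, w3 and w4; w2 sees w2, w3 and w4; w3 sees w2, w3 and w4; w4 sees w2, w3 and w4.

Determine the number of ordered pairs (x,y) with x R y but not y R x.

3

Enumerating: (w1,w2), (w1,w3), (w1,w4).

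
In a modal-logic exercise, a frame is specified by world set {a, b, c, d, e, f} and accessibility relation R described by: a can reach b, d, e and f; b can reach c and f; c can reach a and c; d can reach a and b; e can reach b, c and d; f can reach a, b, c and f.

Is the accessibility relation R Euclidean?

Euclidean: no — a R b and a R d, but not b R d.

No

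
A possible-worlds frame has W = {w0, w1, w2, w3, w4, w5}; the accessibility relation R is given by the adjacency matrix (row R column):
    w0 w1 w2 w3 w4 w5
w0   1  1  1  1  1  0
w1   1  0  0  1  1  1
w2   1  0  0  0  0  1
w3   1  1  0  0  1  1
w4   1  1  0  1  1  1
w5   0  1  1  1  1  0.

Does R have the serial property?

Yes

Serial: yes — every world has a successor (e.g. w0 R w0).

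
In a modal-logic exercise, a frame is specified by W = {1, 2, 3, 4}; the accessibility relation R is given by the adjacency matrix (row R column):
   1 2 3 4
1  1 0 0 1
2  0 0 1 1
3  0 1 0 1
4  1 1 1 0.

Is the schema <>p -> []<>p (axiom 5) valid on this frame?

No

Axiom 5 corresponds to the accessibility relation being Euclidean.
Euclidean: no — 4 R 1 and 4 R 2, but not 1 R 2.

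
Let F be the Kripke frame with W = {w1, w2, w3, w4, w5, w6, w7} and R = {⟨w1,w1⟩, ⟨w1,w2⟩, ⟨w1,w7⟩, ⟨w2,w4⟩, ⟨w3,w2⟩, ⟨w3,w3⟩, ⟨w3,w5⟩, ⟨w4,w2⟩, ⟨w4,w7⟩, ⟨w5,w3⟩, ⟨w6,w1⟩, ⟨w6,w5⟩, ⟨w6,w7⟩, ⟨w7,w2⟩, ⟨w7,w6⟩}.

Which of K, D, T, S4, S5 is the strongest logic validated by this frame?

D

Serial (axiom D): yes — every world has a successor (e.g. w1 R w1).
Reflexive (axiom T): no — w2 is not related to itself.
Transitive (axiom 4): no — w1 R w2 and w2 R w4, but not w1 R w4.
Euclidean (axiom 5): no — w1 R w2 and w1 R w7, but not w2 R w7.
So F validates K, D; T would additionally require R to be reflexive. The strongest is D.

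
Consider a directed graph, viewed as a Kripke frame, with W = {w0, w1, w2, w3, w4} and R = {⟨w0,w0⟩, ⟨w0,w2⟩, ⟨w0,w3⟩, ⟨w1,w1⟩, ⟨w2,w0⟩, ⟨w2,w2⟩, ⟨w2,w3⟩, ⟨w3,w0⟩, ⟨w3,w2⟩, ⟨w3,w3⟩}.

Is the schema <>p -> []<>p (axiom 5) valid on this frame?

Axiom 5 corresponds to the accessibility relation being Euclidean.
Euclidean: yes — any two successors of a common world are R-related.

Yes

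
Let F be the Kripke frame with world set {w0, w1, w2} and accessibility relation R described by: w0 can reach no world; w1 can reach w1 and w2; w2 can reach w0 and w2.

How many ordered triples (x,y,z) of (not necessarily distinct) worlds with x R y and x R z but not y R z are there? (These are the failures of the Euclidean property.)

Enumerating: (w1,w2,w1), (w2,w0,w0), (w2,w0,w2).

3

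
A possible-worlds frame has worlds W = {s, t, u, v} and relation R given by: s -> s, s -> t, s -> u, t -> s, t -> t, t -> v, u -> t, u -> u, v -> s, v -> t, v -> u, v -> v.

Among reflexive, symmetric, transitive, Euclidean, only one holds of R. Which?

Reflexive: yes — every world is R-related to itself.
Symmetric: no — s R u but not u R s.
Transitive: no — s R t and t R v, but not s R v.
Euclidean: no — s R t and s R u, but not t R u.
Only reflexive holds.

reflexive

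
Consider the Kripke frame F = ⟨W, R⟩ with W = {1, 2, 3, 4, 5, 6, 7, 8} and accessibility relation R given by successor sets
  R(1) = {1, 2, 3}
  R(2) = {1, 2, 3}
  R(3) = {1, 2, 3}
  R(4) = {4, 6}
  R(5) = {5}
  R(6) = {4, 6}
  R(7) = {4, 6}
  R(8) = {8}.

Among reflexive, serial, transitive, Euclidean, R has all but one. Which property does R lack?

reflexive

Reflexive: no — 7 is not related to itself.
Serial: yes — every world has a successor (e.g. 1 R 1).
Transitive: yes — every two-step R-path is closed by a direct edge.
Euclidean: yes — any two successors of a common world are R-related.
Only reflexive fails.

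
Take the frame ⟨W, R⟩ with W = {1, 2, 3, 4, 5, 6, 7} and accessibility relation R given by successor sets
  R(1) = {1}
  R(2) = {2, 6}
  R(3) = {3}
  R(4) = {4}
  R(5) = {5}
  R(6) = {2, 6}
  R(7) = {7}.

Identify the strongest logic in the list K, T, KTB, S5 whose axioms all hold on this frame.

Reflexive (axiom T): yes — every world is R-related to itself.
Symmetric (axiom B): yes — every pair in R has its reverse in R.
Euclidean (axiom 5): yes — any two successors of a common world are R-related.
So F validates K, T, KTB, S5. The strongest is S5.

S5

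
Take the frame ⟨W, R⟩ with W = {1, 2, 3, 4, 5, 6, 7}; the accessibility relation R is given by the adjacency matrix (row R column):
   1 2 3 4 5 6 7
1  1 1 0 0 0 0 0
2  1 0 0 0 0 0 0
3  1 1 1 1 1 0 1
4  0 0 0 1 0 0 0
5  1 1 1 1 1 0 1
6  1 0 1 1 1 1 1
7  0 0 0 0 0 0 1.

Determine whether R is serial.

Serial: yes — every world has a successor (e.g. 1 R 1).

Yes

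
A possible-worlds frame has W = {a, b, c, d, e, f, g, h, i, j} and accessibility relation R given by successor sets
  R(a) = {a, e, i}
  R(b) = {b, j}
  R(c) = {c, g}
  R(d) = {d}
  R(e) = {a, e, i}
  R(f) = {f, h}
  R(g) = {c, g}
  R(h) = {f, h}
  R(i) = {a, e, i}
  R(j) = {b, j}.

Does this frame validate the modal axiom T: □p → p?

Yes

Axiom T corresponds to the accessibility relation being reflexive.
Reflexive: yes — every world is R-related to itself.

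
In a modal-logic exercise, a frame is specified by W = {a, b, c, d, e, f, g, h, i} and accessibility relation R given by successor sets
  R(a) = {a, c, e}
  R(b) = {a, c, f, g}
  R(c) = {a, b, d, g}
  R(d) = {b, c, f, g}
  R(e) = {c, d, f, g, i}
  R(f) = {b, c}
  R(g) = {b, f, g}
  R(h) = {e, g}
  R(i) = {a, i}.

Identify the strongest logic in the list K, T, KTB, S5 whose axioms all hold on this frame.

Reflexive (axiom T): no — b is not related to itself.
Symmetric (axiom B): no — a R e but not e R a.
Euclidean (axiom 5): no — a R c and a R e, but not c R e.
So F validates K; T would additionally require R to be reflexive. The strongest is K.

K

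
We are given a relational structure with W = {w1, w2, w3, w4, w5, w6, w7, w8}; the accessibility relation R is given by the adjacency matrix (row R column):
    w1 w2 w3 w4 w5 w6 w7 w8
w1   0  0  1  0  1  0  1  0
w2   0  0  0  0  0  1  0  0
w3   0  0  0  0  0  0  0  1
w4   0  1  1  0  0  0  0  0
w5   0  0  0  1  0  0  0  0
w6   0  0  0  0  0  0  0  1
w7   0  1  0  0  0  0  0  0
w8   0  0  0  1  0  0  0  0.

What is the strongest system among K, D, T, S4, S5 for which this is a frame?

Serial (axiom D): yes — every world has a successor (e.g. w1 R w3).
Reflexive (axiom T): no — w1 is not related to itself.
Transitive (axiom 4): no — w1 R w3 and w3 R w8, but not w1 R w8.
Euclidean (axiom 5): no — w1 R w3 and w1 R w5, but not w3 R w5.
So F validates K, D; T would additionally require R to be reflexive. The strongest is D.

D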